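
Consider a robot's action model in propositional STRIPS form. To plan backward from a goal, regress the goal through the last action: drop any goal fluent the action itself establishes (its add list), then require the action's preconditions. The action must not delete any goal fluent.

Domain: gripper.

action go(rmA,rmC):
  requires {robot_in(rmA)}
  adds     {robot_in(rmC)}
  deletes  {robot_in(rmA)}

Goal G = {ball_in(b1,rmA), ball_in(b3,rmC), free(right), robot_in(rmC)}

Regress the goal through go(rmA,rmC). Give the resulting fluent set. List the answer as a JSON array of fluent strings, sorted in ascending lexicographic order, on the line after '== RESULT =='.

Regress:
  G ∩ del = {}  (empty — regression defined)
  G \ add = {ball_in(b1,rmA), ball_in(b3,rmC), free(right), robot_in(rmC)} \ {robot_in(rmC)} = {ball_in(b1,rmA), ball_in(b3,rmC), free(right)}
  ∪ pre   = {ball_in(b1,rmA), ball_in(b3,rmC), free(right)} ∪ {robot_in(rmA)}
          = {ball_in(b1,rmA), ball_in(b3,rmC), free(right), robot_in(rmA)}

== RESULT ==
["ball_in(b1,rmA)", "ball_in(b3,rmC)", "free(right)", "robot_in(rmA)"]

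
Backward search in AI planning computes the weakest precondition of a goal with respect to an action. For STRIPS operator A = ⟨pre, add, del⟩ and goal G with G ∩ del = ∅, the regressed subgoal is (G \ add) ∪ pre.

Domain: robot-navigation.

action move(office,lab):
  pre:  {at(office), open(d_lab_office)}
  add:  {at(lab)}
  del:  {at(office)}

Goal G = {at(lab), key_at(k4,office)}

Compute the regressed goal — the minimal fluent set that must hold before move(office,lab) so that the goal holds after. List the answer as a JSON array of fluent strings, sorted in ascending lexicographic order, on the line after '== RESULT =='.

Regress:
  G ∩ del = {}  (empty — regression defined)
  G \ add = {at(lab), key_at(k4,office)} \ {at(lab)} = {key_at(k4,office)}
  ∪ pre   = {key_at(k4,office)} ∪ {at(office), open(d_lab_office)}
          = {at(office), key_at(k4,office), open(d_lab_office)}

== RESULT ==
["at(office)", "key_at(k4,office)", "open(d_lab_office)"]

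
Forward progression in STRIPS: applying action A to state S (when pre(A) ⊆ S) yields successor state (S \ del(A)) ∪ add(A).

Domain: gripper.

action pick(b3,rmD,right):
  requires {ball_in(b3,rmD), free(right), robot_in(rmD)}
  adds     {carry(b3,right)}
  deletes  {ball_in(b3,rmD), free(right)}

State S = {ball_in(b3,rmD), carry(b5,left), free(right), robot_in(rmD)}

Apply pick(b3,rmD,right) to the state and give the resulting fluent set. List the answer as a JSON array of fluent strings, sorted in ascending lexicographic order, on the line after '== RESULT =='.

Progress:
  pre ⊆ S: {ball_in(b3,rmD), free(right), robot_in(rmD)} ⊆ S  — applicable
  S \ del = {carry(b5,left), robot_in(rmD)}
  ∪ add   = {carry(b3,right), carry(b5,left), robot_in(rmD)}

== RESULT ==
["carry(b3,right)", "carry(b5,left)", "robot_in(rmD)"]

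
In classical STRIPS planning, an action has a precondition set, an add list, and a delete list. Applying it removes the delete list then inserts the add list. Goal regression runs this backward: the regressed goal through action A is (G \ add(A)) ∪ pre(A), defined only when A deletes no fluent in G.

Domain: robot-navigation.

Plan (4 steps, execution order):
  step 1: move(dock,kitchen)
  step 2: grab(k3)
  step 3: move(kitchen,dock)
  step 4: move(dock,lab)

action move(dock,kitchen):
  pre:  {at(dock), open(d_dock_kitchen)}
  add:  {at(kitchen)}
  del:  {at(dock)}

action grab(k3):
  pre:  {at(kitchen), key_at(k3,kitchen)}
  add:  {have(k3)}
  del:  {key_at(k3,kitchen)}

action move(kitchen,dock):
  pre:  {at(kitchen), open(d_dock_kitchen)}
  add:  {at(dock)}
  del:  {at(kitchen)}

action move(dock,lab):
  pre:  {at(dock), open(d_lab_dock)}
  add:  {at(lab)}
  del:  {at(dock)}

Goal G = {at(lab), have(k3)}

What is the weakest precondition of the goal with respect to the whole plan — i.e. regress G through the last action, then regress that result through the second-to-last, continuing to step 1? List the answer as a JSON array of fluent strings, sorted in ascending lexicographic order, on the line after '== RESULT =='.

Regress step by step:
  through step 4 (move(dock,lab)): drop {at(lab)}, keep {have(k3)}, require {at(dock), open(d_lab_dock)}
    → {at(dock), have(k3), open(d_lab_dock)}
  through step 3 (move(kitchen,dock)): drop {at(dock)}, keep {have(k3), open(d_lab_dock)}, require {at(kitchen), open(d_dock_kitchen)}
    → {at(kitchen), have(k3), open(d_dock_kitchen), open(d_lab_dock)}
  through step 2 (grab(k3)): drop {have(k3)}, keep {at(kitchen), open(d_dock_kitchen), open(d_lab_dock)}, require {at(kitchen), key_at(k3,kitchen)}
    → {at(kitchen), key_at(k3,kitchen), open(d_dock_kitchen), open(d_lab_dock)}
  through step 1 (move(dock,kitchen)): drop {at(kitchen)}, keep {key_at(k3,kitchen), open(d_dock_kitchen), open(d_lab_dock)}, require {at(dock), open(d_dock_kitchen)}
    → {at(dock), key_at(k3,kitchen), open(d_dock_kitchen), open(d_lab_dock)}

== RESULT ==
["at(dock)", "key_at(k3,kitchen)", "open(d_dock_kitchen)", "open(d_lab_dock)"]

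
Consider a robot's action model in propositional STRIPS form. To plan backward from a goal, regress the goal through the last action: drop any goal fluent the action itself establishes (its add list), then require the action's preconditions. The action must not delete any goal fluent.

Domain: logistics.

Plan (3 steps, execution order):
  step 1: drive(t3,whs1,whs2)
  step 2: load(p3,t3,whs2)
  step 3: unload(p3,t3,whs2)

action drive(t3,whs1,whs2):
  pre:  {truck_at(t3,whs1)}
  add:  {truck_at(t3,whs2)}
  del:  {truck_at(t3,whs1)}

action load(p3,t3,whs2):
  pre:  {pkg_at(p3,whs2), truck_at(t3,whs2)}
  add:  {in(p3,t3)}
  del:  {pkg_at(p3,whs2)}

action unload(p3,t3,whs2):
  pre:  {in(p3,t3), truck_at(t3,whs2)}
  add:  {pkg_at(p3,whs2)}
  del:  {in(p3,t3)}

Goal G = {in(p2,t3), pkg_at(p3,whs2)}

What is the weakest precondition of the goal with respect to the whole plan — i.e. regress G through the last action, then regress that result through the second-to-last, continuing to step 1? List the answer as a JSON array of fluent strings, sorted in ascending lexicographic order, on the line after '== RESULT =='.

Work backward from the goal:
  through step 3 (unload(p3,t3,whs2)): drop {pkg_at(p3,whs2)}, keep {in(p2,t3)}, require {in(p3,t3), truck_at(t3,whs2)}
    → {in(p2,t3), in(p3,t3), truck_at(t3,whs2)}
  through step 2 (load(p3,t3,whs2)): drop {in(p3,t3)}, keep {in(p2,t3), truck_at(t3,whs2)}, require {pkg_at(p3,whs2), truck_at(t3,whs2)}
    → {in(p2,t3), pkg_at(p3,whs2), truck_at(t3,whs2)}
  through step 1 (drive(t3,whs1,whs2)): drop {truck_at(t3,whs2)}, keep {in(p2,t3), pkg_at(p3,whs2)}, require {truck_at(t3,whs1)}
    → {in(p2,t3), pkg_at(p3,whs2), truck_at(t3,whs1)}

== RESULT ==
["in(p2,t3)", "pkg_at(p3,whs2)", "truck_at(t3,whs1)"]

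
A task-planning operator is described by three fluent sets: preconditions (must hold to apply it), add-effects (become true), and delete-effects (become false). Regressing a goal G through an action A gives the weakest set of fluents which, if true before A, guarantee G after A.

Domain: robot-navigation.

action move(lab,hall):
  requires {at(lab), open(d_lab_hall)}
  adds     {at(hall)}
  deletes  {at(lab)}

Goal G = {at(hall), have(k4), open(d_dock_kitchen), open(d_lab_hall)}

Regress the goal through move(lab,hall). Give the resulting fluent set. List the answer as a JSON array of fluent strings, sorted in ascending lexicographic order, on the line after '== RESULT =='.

Regress:
  G ∩ del = {}  (empty — regression defined)
  G \ add = {at(hall), have(k4), open(d_dock_kitchen), open(d_lab_hall)} \ {at(hall)} = {have(k4), open(d_dock_kitchen), open(d_lab_hall)}
  ∪ pre   = {have(k4), open(d_dock_kitchen), open(d_lab_hall)} ∪ {at(lab), open(d_lab_hall)}
          = {at(lab), have(k4), open(d_dock_kitchen), open(d_lab_hall)}

== RESULT ==
["at(lab)", "have(k4)", "open(d_dock_kitchen)", "open(d_lab_hall)"]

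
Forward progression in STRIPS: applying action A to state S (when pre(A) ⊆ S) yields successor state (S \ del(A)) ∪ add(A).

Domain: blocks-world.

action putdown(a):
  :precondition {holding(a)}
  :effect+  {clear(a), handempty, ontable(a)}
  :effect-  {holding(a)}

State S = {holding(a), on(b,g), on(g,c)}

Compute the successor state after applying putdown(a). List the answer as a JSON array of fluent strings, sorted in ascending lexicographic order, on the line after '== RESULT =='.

Compute (S \ del) ∪ add:
  pre ⊆ S: {holding(a)} ⊆ S  — applicable
  S \ del = {on(b,g), on(g,c)}
  ∪ add   = {clear(a), handempty, on(b,g), on(g,c), ontable(a)}

== RESULT ==
["clear(a)", "handempty", "on(b,g)", "on(g,c)", "ontable(a)"]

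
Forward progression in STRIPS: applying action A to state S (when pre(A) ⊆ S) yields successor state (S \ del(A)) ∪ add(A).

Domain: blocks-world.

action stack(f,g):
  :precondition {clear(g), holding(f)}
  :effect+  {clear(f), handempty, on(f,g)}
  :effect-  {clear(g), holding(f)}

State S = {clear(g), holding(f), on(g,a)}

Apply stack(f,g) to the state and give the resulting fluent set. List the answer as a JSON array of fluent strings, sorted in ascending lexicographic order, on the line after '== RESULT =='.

Compute (S \ del) ∪ add:
  pre ⊆ S: {clear(g), holding(f)} ⊆ S  — applicable
  S \ del = {on(g,a)}
  ∪ add   = {clear(f), handempty, on(f,g), on(g,a)}

== RESULT ==
["clear(f)", "handempty", "on(f,g)", "on(g,a)"]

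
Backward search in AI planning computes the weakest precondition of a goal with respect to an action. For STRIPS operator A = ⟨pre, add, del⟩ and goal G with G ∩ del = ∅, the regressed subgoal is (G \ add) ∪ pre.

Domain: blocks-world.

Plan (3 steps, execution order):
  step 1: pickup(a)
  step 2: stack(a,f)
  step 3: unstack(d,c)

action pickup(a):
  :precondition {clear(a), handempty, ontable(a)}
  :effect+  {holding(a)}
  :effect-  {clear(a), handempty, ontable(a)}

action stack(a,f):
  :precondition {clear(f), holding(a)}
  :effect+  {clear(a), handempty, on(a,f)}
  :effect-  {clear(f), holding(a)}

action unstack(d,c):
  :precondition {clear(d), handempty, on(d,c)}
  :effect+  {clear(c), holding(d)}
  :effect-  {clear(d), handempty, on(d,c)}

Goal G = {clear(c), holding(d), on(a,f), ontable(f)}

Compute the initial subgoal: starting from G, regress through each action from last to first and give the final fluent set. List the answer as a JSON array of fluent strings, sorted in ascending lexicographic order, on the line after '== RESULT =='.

Work backward from the goal:
  through step 3 (unstack(d,c)): drop {clear(c), holding(d)}, keep {on(a,f), ontable(f)}, require {clear(d), handempty, on(d,c)}
    → {clear(d), handempty, on(a,f), on(d,c), ontable(f)}
  through step 2 (stack(a,f)): drop {handempty, on(a,f)}, keep {clear(d), on(d,c), ontable(f)}, require {clear(f), holding(a)}
    → {clear(d), clear(f), holding(a), on(d,c), ontable(f)}
  through step 1 (pickup(a)): drop {holding(a)}, keep {clear(d), clear(f), on(d,c), ontable(f)}, require {clear(a), handempty, ontable(a)}
    → {clear(a), clear(d), clear(f), handempty, on(d,c), ontable(a), ontable(f)}

== RESULT ==
["clear(a)", "clear(d)", "clear(f)", "handempty", "on(d,c)", "ontable(a)", "ontable(f)"]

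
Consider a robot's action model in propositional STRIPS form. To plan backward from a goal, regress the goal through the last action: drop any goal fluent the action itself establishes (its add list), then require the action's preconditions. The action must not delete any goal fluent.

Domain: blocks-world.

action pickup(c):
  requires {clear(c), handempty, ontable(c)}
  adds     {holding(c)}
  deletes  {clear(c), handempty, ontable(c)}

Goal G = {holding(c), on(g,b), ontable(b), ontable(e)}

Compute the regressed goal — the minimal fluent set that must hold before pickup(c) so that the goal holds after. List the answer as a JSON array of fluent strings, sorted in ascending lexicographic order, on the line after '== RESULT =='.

Regress:
  G ∩ del = {}  (empty — regression defined)
  G \ add = {holding(c), on(g,b), ontable(b), ontable(e)} \ {holding(c)} = {on(g,b), ontable(b), ontable(e)}
  ∪ pre   = {on(g,b), ontable(b), ontable(e)} ∪ {clear(c), handempty, ontable(c)}
          = {clear(c), handempty, on(g,b), ontable(b), ontable(c), ontable(e)}

== RESULT ==
["clear(c)", "handempty", "on(g,b)", "ontable(b)", "ontable(c)", "ontable(e)"]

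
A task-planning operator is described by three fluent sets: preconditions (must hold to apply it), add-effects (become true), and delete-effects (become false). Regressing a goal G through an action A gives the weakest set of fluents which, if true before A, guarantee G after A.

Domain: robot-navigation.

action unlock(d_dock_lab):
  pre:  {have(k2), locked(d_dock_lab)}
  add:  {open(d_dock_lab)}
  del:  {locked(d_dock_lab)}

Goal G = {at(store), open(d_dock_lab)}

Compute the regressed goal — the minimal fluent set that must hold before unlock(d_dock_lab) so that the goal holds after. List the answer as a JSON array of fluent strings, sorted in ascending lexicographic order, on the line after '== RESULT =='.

Compute (G \ add) ∪ pre:
  G ∩ del = {}  (empty — regression defined)
  G \ add = {at(store), open(d_dock_lab)} \ {open(d_dock_lab)} = {at(store)}
  ∪ pre   = {at(store)} ∪ {have(k2), locked(d_dock_lab)}
          = {at(store), have(k2), locked(d_dock_lab)}

== RESULT ==
["at(store)", "have(k2)", "locked(d_dock_lab)"]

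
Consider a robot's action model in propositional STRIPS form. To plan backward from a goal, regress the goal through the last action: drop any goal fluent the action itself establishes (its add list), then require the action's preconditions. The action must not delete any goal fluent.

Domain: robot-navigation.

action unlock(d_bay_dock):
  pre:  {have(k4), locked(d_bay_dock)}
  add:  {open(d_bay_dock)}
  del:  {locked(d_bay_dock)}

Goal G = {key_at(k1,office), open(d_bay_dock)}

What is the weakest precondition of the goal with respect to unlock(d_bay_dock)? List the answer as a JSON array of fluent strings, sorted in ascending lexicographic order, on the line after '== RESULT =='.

Regress:
  G ∩ del = {}  (empty — regression defined)
  G \ add = {key_at(k1,office), open(d_bay_dock)} \ {open(d_bay_dock)} = {key_at(k1,office)}
  ∪ pre   = {key_at(k1,office)} ∪ {have(k4), locked(d_bay_dock)}
          = {have(k4), key_at(k1,office), locked(d_bay_dock)}

== RESULT ==
["have(k4)", "key_at(k1,office)", "locked(d_bay_dock)"]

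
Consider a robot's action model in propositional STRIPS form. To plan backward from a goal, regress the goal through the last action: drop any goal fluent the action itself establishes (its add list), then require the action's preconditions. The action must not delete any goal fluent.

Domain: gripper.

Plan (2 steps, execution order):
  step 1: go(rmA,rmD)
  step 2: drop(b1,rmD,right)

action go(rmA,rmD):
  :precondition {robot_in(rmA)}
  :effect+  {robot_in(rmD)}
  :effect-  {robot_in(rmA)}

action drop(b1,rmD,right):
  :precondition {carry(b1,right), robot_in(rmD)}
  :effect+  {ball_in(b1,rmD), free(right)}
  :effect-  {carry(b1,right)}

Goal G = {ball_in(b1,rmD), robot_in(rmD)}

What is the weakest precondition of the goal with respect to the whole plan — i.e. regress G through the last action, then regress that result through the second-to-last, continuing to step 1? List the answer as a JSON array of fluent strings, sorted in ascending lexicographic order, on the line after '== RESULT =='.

Regress step by step:
  through step 2 (drop(b1,rmD,right)): drop {ball_in(b1,rmD)}, keep {robot_in(rmD)}, require {carry(b1,right), robot_in(rmD)}
    → {carry(b1,right), robot_in(rmD)}
  through step 1 (go(rmA,rmD)): drop {robot_in(rmD)}, keep {carry(b1,right)}, require {robot_in(rmA)}
    → {carry(b1,right), robot_in(rmA)}

== RESULT ==
["carry(b1,right)", "robot_in(rmA)"]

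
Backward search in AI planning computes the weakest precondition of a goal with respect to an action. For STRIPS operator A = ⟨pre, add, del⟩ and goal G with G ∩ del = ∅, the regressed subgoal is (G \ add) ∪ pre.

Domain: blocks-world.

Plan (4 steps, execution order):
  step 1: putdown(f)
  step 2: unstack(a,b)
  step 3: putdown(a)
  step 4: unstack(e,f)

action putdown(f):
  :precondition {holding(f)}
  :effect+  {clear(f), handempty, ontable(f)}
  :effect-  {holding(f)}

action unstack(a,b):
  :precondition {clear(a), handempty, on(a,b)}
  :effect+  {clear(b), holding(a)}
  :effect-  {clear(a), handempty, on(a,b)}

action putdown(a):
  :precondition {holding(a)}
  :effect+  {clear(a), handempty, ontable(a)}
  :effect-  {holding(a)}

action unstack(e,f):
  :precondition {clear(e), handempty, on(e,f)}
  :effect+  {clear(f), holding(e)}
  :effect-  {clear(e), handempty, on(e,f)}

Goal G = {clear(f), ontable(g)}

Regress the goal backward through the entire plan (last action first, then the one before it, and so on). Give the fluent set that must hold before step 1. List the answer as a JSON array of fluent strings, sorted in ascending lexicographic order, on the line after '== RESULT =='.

Work backward from the goal:
  through step 4 (unstack(e,f)): drop {clear(f)}, keep {ontable(g)}, require {clear(e), handempty, on(e,f)}
    → {clear(e), handempty, on(e,f), ontable(g)}
  through step 3 (putdown(a)): drop {handempty}, keep {clear(e), on(e,f), ontable(g)}, require {holding(a)}
    → {clear(e), holding(a), on(e,f), ontable(g)}
  through step 2 (unstack(a,b)): drop {holding(a)}, keep {clear(e), on(e,f), ontable(g)}, require {clear(a), handempty, on(a,b)}
    → {clear(a), clear(e), handempty, on(a,b), on(e,f), ontable(g)}
  through step 1 (putdown(f)): drop {handempty}, keep {clear(a), clear(e), on(a,b), on(e,f), ontable(g)}, require {holding(f)}
    → {clear(a), clear(e), holding(f), on(a,b), on(e,f), ontable(g)}

== RESULT ==
["clear(a)", "clear(e)", "holding(f)", "on(a,b)", "on(e,f)", "ontable(g)"]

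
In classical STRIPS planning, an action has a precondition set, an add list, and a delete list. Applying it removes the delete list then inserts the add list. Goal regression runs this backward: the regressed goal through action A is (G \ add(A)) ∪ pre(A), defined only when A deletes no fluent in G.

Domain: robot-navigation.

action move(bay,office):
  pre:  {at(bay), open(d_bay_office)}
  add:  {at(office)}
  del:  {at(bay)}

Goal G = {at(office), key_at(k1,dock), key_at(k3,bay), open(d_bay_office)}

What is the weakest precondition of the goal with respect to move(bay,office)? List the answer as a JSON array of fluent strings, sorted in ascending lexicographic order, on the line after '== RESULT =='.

Compute (G \ add) ∪ pre:
  G ∩ del = {}  (empty — regression defined)
  G \ add = {at(office), key_at(k1,dock), key_at(k3,bay), open(d_bay_office)} \ {at(office)} = {key_at(k1,dock), key_at(k3,bay), open(d_bay_office)}
  ∪ pre   = {key_at(k1,dock), key_at(k3,bay), open(d_bay_office)} ∪ {at(bay), open(d_bay_office)}
          = {at(bay), key_at(k1,dock), key_at(k3,bay), open(d_bay_office)}

== RESULT ==
["at(bay)", "key_at(k1,dock)", "key_at(k3,bay)", "open(d_bay_office)"]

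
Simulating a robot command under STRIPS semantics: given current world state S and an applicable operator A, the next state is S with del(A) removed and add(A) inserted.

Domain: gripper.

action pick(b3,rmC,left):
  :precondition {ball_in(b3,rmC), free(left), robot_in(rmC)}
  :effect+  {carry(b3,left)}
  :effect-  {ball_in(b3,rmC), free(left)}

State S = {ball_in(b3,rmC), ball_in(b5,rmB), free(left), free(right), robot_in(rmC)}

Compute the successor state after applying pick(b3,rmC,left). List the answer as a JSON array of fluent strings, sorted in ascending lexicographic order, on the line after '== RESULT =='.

Progress:
  pre ⊆ S: {ball_in(b3,rmC), free(left), robot_in(rmC)} ⊆ S  — applicable
  S \ del = {ball_in(b5,rmB), free(right), robot_in(rmC)}
  ∪ add   = {ball_in(b5,rmB), carry(b3,left), free(right), robot_in(rmC)}

== RESULT ==
["ball_in(b5,rmB)", "carry(b3,left)", "free(right)", "robot_in(rmC)"]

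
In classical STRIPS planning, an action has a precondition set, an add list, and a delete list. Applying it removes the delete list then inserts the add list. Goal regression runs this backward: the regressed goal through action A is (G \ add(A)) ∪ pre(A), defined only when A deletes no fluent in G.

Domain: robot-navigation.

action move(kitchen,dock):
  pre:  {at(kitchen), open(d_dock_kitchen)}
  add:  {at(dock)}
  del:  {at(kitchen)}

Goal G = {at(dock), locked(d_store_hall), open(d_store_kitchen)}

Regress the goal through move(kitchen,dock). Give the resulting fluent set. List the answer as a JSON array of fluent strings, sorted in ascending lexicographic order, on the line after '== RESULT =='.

Compute (G \ add) ∪ pre:
  G ∩ del = {}  (empty — regression defined)
  G \ add = {at(dock), locked(d_store_hall), open(d_store_kitchen)} \ {at(dock)} = {locked(d_store_hall), open(d_store_kitchen)}
  ∪ pre   = {locked(d_store_hall), open(d_store_kitchen)} ∪ {at(kitchen), open(d_dock_kitchen)}
          = {at(kitchen), locked(d_store_hall), open(d_dock_kitchen), open(d_store_kitchen)}

== RESULT ==
["at(kitchen)", "locked(d_store_hall)", "open(d_dock_kitchen)", "open(d_store_kitchen)"]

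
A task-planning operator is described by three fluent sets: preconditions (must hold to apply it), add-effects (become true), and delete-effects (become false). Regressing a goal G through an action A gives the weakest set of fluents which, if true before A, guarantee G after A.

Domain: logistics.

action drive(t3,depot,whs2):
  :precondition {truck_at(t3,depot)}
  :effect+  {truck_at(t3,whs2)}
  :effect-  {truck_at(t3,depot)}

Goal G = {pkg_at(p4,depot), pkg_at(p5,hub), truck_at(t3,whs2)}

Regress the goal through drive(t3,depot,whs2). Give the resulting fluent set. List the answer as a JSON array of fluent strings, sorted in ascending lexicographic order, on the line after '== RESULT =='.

Compute (G \ add) ∪ pre:
  G ∩ del = {}  (empty — regression defined)
  G \ add = {pkg_at(p4,depot), pkg_at(p5,hub), truck_at(t3,whs2)} \ {truck_at(t3,whs2)} = {pkg_at(p4,depot), pkg_at(p5,hub)}
  ∪ pre   = {pkg_at(p4,depot), pkg_at(p5,hub)} ∪ {truck_at(t3,depot)}
          = {pkg_at(p4,depot), pkg_at(p5,hub), truck_at(t3,depot)}

== RESULT ==
["pkg_at(p4,depot)", "pkg_at(p5,hub)", "truck_at(t3,depot)"]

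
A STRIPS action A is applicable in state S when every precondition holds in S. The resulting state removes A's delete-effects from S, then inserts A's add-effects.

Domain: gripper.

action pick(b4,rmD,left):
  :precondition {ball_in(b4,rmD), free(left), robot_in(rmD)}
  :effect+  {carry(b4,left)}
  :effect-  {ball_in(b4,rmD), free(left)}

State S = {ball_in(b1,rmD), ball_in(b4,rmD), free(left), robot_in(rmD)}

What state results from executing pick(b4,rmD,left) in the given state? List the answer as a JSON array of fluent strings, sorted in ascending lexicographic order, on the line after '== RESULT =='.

Progress:
  pre ⊆ S: {ball_in(b4,rmD), free(left), robot_in(rmD)} ⊆ S  — applicable
  S \ del = {ball_in(b1,rmD), robot_in(rmD)}
  ∪ add   = {ball_in(b1,rmD), carry(b4,left), robot_in(rmD)}

== RESULT ==
["ball_in(b1,rmD)", "carry(b4,left)", "robot_in(rmD)"]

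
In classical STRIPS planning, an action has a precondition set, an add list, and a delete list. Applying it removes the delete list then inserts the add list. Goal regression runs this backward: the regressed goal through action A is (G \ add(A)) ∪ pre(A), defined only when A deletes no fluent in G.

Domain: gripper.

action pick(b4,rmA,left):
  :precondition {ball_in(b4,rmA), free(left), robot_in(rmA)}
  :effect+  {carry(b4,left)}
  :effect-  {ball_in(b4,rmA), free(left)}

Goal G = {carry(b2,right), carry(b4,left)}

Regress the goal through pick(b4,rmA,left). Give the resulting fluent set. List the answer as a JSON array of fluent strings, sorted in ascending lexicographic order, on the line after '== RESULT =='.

Regress:
  G ∩ del = {}  (empty — regression defined)
  G \ add = {carry(b2,right), carry(b4,left)} \ {carry(b4,left)} = {carry(b2,right)}
  ∪ pre   = {carry(b2,right)} ∪ {ball_in(b4,rmA), free(left), robot_in(rmA)}
          = {ball_in(b4,rmA), carry(b2,right), free(left), robot_in(rmA)}

== RESULT ==
["ball_in(b4,rmA)", "carry(b2,right)", "free(left)", "robot_in(rmA)"]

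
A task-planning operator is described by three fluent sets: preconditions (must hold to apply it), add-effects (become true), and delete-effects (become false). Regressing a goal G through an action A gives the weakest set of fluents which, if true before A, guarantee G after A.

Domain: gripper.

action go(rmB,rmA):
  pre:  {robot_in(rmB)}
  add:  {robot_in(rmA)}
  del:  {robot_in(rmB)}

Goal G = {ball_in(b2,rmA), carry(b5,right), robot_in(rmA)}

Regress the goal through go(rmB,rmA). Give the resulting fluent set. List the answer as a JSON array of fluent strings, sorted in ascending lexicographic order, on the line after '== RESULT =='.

Regress:
  G ∩ del = {}  (empty — regression defined)
  G \ add = {ball_in(b2,rmA), carry(b5,right), robot_in(rmA)} \ {robot_in(rmA)} = {ball_in(b2,rmA), carry(b5,right)}
  ∪ pre   = {ball_in(b2,rmA), carry(b5,right)} ∪ {robot_in(rmB)}
          = {ball_in(b2,rmA), carry(b5,right), robot_in(rmB)}

== RESULT ==
["ball_in(b2,rmA)", "carry(b5,right)", "robot_in(rmB)"]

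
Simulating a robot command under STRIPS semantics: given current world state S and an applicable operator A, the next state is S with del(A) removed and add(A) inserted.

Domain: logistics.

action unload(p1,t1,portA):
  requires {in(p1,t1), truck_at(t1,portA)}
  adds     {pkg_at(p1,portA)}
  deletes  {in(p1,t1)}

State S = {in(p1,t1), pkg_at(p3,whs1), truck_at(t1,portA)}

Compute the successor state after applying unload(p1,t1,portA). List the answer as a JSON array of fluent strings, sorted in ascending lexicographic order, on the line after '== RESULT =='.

Progress:
  pre ⊆ S: {in(p1,t1), truck_at(t1,portA)} ⊆ S  — applicable
  S \ del = {pkg_at(p3,whs1), truck_at(t1,portA)}
  ∪ add   = {pkg_at(p1,portA), pkg_at(p3,whs1), truck_at(t1,portA)}

== RESULT ==
["pkg_at(p1,portA)", "pkg_at(p3,whs1)", "truck_at(t1,portA)"]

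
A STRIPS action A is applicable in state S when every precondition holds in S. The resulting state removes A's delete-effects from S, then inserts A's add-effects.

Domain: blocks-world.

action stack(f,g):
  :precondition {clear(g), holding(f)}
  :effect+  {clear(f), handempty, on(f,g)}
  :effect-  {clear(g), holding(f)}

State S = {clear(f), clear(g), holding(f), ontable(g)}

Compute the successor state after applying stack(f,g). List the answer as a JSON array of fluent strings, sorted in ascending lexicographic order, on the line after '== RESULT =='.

Compute (S \ del) ∪ add:
  pre ⊆ S: {clear(g), holding(f)} ⊆ S  — applicable
  S \ del = {clear(f), ontable(g)}
  ∪ add   = {clear(f), handempty, on(f,g), ontable(g)}

== RESULT ==
["clear(f)", "handempty", "on(f,g)", "ontable(g)"]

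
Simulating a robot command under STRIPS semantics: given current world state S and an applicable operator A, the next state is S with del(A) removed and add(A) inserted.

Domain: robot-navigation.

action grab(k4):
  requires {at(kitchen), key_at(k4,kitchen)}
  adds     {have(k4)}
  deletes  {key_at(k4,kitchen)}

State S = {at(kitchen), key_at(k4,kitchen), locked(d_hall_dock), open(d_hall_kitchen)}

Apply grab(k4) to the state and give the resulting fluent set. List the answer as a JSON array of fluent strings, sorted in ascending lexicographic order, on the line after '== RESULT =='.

Compute (S \ del) ∪ add:
  pre ⊆ S: {at(kitchen), key_at(k4,kitchen)} ⊆ S  — applicable
  S \ del = {at(kitchen), locked(d_hall_dock), open(d_hall_kitchen)}
  ∪ add   = {at(kitchen), have(k4), locked(d_hall_dock), open(d_hall_kitchen)}

== RESULT ==
["at(kitchen)", "have(k4)", "locked(d_hall_dock)", "open(d_hall_kitchen)"]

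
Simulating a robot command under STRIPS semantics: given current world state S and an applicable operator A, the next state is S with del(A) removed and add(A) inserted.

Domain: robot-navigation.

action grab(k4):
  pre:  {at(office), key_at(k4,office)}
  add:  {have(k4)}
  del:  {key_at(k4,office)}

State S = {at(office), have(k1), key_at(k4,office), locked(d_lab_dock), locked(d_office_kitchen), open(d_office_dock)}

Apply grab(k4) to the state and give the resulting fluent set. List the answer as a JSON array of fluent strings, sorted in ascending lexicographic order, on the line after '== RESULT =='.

Compute (S \ del) ∪ add:
  pre ⊆ S: {at(office), key_at(k4,office)} ⊆ S  — applicable
  S \ del = {at(office), have(k1), locked(d_lab_dock), locked(d_office_kitchen), open(d_office_dock)}
  ∪ add   = {at(office), have(k1), have(k4), locked(d_lab_dock), locked(d_office_kitchen), open(d_office_dock)}

== RESULT ==
["at(office)", "have(k1)", "have(k4)", "locked(d_lab_dock)", "locked(d_office_kitchen)", "open(d_office_dock)"]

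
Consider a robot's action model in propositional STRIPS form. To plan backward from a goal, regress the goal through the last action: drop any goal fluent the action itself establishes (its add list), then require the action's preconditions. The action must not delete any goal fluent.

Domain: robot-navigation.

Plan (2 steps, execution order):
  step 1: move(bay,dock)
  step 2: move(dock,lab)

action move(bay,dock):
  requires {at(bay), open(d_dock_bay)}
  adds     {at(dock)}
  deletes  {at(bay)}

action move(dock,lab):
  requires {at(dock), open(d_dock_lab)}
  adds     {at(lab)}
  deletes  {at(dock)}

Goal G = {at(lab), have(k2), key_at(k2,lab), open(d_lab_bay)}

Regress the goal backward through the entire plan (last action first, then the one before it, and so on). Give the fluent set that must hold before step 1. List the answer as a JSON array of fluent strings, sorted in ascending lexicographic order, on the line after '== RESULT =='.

Work backward from the goal:
  through step 2 (move(dock,lab)): drop {at(lab)}, keep {have(k2), key_at(k2,lab), open(d_lab_bay)}, require {at(dock), open(d_dock_lab)}
    → {at(dock), have(k2), key_at(k2,lab), open(d_dock_lab), open(d_lab_bay)}
  through step 1 (move(bay,dock)): drop {at(dock)}, keep {have(k2), key_at(k2,lab), open(d_dock_lab), open(d_lab_bay)}, require {at(bay), open(d_dock_bay)}
    → {at(bay), have(k2), key_at(k2,lab), open(d_dock_bay), open(d_dock_lab), open(d_lab_bay)}

== RESULT ==
["at(bay)", "have(k2)", "key_at(k2,lab)", "open(d_dock_bay)", "open(d_dock_lab)", "open(d_lab_bay)"]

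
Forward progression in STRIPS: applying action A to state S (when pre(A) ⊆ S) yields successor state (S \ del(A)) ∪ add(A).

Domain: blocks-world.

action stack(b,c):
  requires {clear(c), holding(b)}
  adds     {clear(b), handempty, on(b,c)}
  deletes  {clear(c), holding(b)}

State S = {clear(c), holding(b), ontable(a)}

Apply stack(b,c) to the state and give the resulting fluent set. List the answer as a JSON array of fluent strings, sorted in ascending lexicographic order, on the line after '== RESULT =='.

Compute (S \ del) ∪ add:
  pre ⊆ S: {clear(c), holding(b)} ⊆ S  — applicable
  S \ del = {ontable(a)}
  ∪ add   = {clear(b), handempty, on(b,c), ontable(a)}

== RESULT ==
["clear(b)", "handempty", "on(b,c)", "ontable(a)"]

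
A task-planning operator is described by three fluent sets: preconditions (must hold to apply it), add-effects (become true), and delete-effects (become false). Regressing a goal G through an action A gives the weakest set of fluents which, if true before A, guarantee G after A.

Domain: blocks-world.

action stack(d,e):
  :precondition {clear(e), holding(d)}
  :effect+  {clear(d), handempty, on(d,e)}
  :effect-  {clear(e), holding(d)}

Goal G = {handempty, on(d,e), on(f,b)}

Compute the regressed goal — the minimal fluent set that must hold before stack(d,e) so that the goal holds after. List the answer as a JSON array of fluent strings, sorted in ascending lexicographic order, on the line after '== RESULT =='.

Compute (G \ add) ∪ pre:
  G ∩ del = {}  (empty — regression defined)
  G \ add = {handempty, on(d,e), on(f,b)} \ {clear(d), handempty, on(d,e)} = {on(f,b)}
  ∪ pre   = {on(f,b)} ∪ {clear(e), holding(d)}
          = {clear(e), holding(d), on(f,b)}

== RESULT ==
["clear(e)", "holding(d)", "on(f,b)"]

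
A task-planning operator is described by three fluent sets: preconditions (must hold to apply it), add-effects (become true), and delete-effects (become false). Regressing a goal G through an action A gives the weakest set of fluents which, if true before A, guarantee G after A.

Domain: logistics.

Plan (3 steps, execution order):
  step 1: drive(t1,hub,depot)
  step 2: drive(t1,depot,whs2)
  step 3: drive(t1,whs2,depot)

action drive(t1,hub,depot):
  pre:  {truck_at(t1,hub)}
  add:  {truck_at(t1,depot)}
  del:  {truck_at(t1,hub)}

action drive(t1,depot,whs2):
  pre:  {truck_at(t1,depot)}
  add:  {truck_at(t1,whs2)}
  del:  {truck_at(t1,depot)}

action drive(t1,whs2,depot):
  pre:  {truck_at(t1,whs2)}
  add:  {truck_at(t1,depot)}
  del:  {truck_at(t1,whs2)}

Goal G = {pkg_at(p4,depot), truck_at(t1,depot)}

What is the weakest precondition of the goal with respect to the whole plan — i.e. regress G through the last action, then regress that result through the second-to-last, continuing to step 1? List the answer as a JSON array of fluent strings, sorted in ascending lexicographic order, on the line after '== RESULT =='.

Regress step by step:
  through step 3 (drive(t1,whs2,depot)): drop {truck_at(t1,depot)}, keep {pkg_at(p4,depot)}, require {truck_at(t1,whs2)}
    → {pkg_at(p4,depot), truck_at(t1,whs2)}
  through step 2 (drive(t1,depot,whs2)): drop {truck_at(t1,whs2)}, keep {pkg_at(p4,depot)}, require {truck_at(t1,depot)}
    → {pkg_at(p4,depot), truck_at(t1,depot)}
  through step 1 (drive(t1,hub,depot)): drop {truck_at(t1,depot)}, keep {pkg_at(p4,depot)}, require {truck_at(t1,hub)}
    → {pkg_at(p4,depot), truck_at(t1,hub)}

== RESULT ==
["pkg_at(p4,depot)", "truck_at(t1,hub)"]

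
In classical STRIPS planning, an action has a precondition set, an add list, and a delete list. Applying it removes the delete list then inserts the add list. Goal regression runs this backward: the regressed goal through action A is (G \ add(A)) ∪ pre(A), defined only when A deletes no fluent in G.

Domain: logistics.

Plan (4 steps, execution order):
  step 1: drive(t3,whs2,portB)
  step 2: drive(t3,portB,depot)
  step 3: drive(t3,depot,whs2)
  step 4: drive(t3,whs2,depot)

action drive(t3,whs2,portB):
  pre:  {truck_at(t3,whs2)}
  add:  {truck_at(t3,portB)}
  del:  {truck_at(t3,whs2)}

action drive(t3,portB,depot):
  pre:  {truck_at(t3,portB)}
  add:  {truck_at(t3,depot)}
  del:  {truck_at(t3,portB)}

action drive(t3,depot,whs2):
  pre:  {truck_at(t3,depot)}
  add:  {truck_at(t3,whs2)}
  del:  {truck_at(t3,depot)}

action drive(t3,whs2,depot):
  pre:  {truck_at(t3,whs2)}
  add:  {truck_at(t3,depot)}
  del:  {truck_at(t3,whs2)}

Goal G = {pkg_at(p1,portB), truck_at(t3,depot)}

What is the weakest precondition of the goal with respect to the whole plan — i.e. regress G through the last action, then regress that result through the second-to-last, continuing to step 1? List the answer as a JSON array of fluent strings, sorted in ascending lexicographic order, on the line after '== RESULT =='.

Regress step by step:
  through step 4 (drive(t3,whs2,depot)): drop {truck_at(t3,depot)}, keep {pkg_at(p1,portB)}, require {truck_at(t3,whs2)}
    → {pkg_at(p1,portB), truck_at(t3,whs2)}
  through step 3 (drive(t3,depot,whs2)): drop {truck_at(t3,whs2)}, keep {pkg_at(p1,portB)}, require {truck_at(t3,depot)}
    → {pkg_at(p1,portB), truck_at(t3,depot)}
  through step 2 (drive(t3,portB,depot)): drop {truck_at(t3,depot)}, keep {pkg_at(p1,portB)}, require {truck_at(t3,portB)}
    → {pkg_at(p1,portB), truck_at(t3,portB)}
  through step 1 (drive(t3,whs2,portB)): drop {truck_at(t3,portB)}, keep {pkg_at(p1,portB)}, require {truck_at(t3,whs2)}
    → {pkg_at(p1,portB), truck_at(t3,whs2)}

== RESULT ==
["pkg_at(p1,portB)", "truck_at(t3,whs2)"]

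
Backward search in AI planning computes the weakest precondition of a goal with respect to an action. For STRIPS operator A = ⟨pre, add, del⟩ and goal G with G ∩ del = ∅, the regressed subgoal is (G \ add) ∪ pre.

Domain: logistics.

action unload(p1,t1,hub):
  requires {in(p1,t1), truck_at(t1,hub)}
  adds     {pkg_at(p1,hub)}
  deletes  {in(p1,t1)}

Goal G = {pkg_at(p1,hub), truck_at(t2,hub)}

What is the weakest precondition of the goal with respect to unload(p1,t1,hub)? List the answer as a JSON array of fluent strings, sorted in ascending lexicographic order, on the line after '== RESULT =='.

Compute (G \ add) ∪ pre:
  G ∩ del = {}  (empty — regression defined)
  G \ add = {pkg_at(p1,hub), truck_at(t2,hub)} \ {pkg_at(p1,hub)} = {truck_at(t2,hub)}
  ∪ pre   = {truck_at(t2,hub)} ∪ {in(p1,t1), truck_at(t1,hub)}
          = {in(p1,t1), truck_at(t1,hub), truck_at(t2,hub)}

== RESULT ==
["in(p1,t1)", "truck_at(t1,hub)", "truck_at(t2,hub)"]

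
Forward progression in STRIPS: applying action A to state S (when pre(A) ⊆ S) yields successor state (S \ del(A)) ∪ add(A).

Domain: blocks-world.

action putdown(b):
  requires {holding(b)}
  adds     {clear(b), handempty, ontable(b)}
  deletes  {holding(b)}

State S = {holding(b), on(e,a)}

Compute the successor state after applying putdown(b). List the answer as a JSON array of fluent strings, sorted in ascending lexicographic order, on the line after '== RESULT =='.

Progress:
  pre ⊆ S: {holding(b)} ⊆ S  — applicable
  S \ del = {on(e,a)}
  ∪ add   = {clear(b), handempty, on(e,a), ontable(b)}

== RESULT ==
["clear(b)", "handempty", "on(e,a)", "ontable(b)"]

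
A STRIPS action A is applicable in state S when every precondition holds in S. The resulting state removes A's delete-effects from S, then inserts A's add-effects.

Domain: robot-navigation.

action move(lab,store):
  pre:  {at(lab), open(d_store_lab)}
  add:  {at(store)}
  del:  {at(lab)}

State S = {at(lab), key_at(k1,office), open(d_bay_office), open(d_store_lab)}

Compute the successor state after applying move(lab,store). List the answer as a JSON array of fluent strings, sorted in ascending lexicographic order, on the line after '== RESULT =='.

Compute (S \ del) ∪ add:
  pre ⊆ S: {at(lab), open(d_store_lab)} ⊆ S  — applicable
  S \ del = {key_at(k1,office), open(d_bay_office), open(d_store_lab)}
  ∪ add   = {at(store), key_at(k1,office), open(d_bay_office), open(d_store_lab)}

== RESULT ==
["at(store)", "key_at(k1,office)", "open(d_bay_office)", "open(d_store_lab)"]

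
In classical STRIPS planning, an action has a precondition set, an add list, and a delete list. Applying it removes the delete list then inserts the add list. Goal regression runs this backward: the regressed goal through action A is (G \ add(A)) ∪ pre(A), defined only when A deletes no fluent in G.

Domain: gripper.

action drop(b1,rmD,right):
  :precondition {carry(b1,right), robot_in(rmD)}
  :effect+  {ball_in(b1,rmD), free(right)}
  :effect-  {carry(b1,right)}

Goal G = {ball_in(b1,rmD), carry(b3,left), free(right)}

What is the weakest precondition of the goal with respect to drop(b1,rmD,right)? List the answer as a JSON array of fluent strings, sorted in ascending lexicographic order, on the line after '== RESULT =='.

Regress:
  G ∩ del = {}  (empty — regression defined)
  G \ add = {ball_in(b1,rmD), carry(b3,left), free(right)} \ {ball_in(b1,rmD), free(right)} = {carry(b3,left)}
  ∪ pre   = {carry(b3,left)} ∪ {carry(b1,right), robot_in(rmD)}
          = {carry(b1,right), carry(b3,left), robot_in(rmD)}

== RESULT ==
["carry(b1,right)", "carry(b3,left)", "robot_in(rmD)"]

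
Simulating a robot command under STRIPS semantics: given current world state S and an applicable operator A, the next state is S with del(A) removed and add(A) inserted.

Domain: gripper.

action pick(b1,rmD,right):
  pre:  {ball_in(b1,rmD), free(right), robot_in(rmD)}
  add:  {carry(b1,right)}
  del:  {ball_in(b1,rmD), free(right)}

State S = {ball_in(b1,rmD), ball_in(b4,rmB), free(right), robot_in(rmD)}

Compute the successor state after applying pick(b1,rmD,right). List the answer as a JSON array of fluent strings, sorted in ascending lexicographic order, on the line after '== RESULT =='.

Compute (S \ del) ∪ add:
  pre ⊆ S: {ball_in(b1,rmD), free(right), robot_in(rmD)} ⊆ S  — applicable
  S \ del = {ball_in(b4,rmB), robot_in(rmD)}
  ∪ add   = {ball_in(b4,rmB), carry(b1,right), robot_in(rmD)}

== RESULT ==
["ball_in(b4,rmB)", "carry(b1,right)", "robot_in(rmD)"]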